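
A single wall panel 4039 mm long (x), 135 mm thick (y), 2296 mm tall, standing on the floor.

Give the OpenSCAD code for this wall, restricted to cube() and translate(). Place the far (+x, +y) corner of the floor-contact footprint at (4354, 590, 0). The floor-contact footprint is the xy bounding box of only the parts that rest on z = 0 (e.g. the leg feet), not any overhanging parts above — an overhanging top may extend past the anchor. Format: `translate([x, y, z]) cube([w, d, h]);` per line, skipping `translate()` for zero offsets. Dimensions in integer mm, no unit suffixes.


translate([315, 455, 0]) cube([4039, 135, 2296]);


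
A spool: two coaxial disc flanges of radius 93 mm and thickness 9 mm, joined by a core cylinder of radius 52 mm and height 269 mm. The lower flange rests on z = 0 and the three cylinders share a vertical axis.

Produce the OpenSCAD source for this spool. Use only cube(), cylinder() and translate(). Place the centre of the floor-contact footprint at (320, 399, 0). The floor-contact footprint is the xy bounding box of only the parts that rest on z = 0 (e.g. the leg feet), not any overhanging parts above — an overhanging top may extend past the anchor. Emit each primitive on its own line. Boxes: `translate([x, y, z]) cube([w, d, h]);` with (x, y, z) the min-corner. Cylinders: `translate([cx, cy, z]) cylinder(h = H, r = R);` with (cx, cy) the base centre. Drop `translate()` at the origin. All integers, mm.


translate([320, 399, 0]) cylinder(h = 9, r = 93);
translate([320, 399, 9]) cylinder(h = 269, r = 52);
translate([320, 399, 278]) cylinder(h = 9, r = 93);


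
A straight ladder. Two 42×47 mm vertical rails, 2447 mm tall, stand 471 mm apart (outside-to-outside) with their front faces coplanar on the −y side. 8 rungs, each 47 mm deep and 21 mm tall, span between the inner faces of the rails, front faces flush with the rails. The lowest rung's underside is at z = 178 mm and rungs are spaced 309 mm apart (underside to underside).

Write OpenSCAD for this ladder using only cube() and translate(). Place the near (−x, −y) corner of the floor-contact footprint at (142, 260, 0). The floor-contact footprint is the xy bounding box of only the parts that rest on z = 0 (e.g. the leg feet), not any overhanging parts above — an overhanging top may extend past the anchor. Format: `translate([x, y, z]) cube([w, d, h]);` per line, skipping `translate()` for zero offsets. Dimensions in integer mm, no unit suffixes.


translate([142, 260, 0]) cube([42, 47, 2447]);
translate([571, 260, 0]) cube([42, 47, 2447]);
translate([184, 260, 178]) cube([387, 47, 21]);
translate([184, 260, 487]) cube([387, 47, 21]);
translate([184, 260, 796]) cube([387, 47, 21]);
translate([184, 260, 1105]) cube([387, 47, 21]);
translate([184, 260, 1414]) cube([387, 47, 21]);
translate([184, 260, 1723]) cube([387, 47, 21]);
translate([184, 260, 2032]) cube([387, 47, 21]);
translate([184, 260, 2341]) cube([387, 47, 21]);


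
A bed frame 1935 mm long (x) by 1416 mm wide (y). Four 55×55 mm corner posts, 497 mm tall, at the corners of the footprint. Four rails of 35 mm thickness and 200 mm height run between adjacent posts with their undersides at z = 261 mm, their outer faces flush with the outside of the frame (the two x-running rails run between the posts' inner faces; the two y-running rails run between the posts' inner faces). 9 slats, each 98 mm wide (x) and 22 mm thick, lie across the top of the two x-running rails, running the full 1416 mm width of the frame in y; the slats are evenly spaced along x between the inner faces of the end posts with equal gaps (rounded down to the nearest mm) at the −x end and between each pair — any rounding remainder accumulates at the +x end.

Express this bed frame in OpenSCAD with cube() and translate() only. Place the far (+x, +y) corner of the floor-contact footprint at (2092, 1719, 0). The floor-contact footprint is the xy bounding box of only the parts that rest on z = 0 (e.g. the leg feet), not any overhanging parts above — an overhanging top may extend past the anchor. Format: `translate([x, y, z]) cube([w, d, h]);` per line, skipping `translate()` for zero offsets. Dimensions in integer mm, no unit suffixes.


translate([157, 303, 0]) cube([55, 55, 497]);
translate([157, 1664, 0]) cube([55, 55, 497]);
translate([2037, 303, 0]) cube([55, 55, 497]);
translate([2037, 1664, 0]) cube([55, 55, 497]);
translate([212, 303, 261]) cube([1825, 35, 200]);
translate([212, 1684, 261]) cube([1825, 35, 200]);
translate([157, 358, 261]) cube([35, 1306, 200]);
translate([2057, 358, 261]) cube([35, 1306, 200]);
translate([306, 303, 461]) cube([98, 1416, 22]);
translate([498, 303, 461]) cube([98, 1416, 22]);
translate([690, 303, 461]) cube([98, 1416, 22]);
translate([882, 303, 461]) cube([98, 1416, 22]);
translate([1074, 303, 461]) cube([98, 1416, 22]);
translate([1266, 303, 461]) cube([98, 1416, 22]);
translate([1458, 303, 461]) cube([98, 1416, 22]);
translate([1650, 303, 461]) cube([98, 1416, 22]);
translate([1842, 303, 461]) cube([98, 1416, 22]);


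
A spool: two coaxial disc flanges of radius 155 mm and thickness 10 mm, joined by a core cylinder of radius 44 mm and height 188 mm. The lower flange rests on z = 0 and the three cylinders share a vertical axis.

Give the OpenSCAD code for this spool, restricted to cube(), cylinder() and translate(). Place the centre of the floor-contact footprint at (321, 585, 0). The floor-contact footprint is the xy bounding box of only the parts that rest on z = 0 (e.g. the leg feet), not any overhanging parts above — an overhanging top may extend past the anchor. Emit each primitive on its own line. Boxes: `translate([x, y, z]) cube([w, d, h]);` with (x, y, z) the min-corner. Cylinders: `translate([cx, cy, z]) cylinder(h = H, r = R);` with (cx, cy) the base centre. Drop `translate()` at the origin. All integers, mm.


translate([321, 585, 0]) cylinder(h = 10, r = 155);
translate([321, 585, 10]) cylinder(h = 188, r = 44);
translate([321, 585, 198]) cylinder(h = 10, r = 155);


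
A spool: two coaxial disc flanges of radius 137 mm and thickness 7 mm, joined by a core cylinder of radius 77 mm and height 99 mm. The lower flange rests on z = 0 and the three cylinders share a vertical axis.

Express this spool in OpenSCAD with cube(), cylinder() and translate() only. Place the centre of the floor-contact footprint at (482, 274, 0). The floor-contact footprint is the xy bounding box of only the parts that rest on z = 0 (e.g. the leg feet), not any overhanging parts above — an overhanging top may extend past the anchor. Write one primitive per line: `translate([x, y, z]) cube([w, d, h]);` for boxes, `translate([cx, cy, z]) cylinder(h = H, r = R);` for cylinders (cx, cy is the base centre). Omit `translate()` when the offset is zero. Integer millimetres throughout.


translate([482, 274, 0]) cylinder(h = 7, r = 137);
translate([482, 274, 7]) cylinder(h = 99, r = 77);
translate([482, 274, 106]) cylinder(h = 7, r = 137);


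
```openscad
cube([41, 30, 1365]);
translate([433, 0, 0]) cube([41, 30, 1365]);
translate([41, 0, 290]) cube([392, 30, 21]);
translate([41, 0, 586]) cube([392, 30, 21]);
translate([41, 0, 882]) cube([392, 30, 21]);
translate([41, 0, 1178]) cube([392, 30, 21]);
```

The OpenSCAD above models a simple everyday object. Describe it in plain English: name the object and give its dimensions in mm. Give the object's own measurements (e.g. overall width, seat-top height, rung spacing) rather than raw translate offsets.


A straight ladder. Two 41×30 mm vertical rails, 1365 mm tall, stand 474 mm apart (outside-to-outside) with their front faces coplanar on the −y side. 4 rungs, each 30 mm deep and 21 mm tall, span between the inner faces of the rails, front faces flush with the rails. The lowest rung's underside is at z = 290 mm and rungs are spaced 296 mm apart (underside to underside).


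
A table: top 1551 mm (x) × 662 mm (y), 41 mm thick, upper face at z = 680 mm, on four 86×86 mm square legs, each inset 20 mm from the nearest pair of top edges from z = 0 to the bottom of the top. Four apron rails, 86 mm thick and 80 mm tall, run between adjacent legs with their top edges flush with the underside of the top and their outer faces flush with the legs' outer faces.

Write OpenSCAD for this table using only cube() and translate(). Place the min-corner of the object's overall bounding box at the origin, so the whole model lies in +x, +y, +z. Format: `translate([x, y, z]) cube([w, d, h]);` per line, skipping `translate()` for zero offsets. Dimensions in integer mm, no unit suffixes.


translate([0, 0, 639]) cube([1551, 662, 41]);
translate([20, 20, 0]) cube([86, 86, 639]);
translate([1445, 20, 0]) cube([86, 86, 639]);
translate([20, 556, 0]) cube([86, 86, 639]);
translate([1445, 556, 0]) cube([86, 86, 639]);
translate([106, 20, 559]) cube([1339, 86, 80]);
translate([106, 556, 559]) cube([1339, 86, 80]);
translate([20, 106, 559]) cube([86, 450, 80]);
translate([1445, 106, 559]) cube([86, 450, 80]);


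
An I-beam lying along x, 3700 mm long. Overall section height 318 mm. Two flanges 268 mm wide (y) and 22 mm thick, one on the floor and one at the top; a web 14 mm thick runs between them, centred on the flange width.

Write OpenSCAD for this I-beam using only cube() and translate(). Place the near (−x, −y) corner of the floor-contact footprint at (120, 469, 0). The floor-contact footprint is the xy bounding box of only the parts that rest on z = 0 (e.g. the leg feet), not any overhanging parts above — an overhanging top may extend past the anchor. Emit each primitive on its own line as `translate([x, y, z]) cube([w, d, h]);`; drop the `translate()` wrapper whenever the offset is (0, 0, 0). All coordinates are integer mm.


translate([120, 469, 0]) cube([3700, 268, 22]);
translate([120, 596, 22]) cube([3700, 14, 274]);
translate([120, 469, 296]) cube([3700, 268, 22]);


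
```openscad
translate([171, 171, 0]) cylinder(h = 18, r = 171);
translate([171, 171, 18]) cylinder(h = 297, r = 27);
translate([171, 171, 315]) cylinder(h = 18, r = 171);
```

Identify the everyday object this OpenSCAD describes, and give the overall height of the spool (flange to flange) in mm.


A spool. The overall height is 333 mm.

Three coaxial cylinders, large–small–large — a spool. Two 18 mm flanges and a 297 mm core give 18 + 297 + 18 = 333 mm.


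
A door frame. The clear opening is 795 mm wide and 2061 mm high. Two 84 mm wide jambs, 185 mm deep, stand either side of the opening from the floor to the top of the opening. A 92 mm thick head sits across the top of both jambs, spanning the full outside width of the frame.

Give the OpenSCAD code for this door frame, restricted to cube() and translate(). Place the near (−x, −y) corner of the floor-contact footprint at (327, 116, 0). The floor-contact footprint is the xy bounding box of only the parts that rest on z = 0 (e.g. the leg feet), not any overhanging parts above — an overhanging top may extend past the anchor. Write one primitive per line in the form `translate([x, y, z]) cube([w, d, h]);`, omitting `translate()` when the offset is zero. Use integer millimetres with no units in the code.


translate([327, 116, 0]) cube([84, 185, 2061]);
translate([1206, 116, 0]) cube([84, 185, 2061]);
translate([327, 116, 2061]) cube([963, 185, 92]);


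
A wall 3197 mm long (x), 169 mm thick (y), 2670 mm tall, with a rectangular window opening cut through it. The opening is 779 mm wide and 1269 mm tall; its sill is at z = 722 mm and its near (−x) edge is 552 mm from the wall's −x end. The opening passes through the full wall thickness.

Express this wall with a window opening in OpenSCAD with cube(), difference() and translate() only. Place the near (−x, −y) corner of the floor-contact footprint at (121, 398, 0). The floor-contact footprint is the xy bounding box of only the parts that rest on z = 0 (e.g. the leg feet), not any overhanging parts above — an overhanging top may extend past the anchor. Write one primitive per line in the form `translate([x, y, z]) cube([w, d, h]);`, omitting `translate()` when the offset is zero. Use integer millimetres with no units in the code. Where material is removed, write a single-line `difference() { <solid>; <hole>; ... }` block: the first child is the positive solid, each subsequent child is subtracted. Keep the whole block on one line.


difference() { translate([121, 398, 0]) cube([3197, 169, 2670]); translate([673, 398, 722]) cube([779, 169, 1269]); }


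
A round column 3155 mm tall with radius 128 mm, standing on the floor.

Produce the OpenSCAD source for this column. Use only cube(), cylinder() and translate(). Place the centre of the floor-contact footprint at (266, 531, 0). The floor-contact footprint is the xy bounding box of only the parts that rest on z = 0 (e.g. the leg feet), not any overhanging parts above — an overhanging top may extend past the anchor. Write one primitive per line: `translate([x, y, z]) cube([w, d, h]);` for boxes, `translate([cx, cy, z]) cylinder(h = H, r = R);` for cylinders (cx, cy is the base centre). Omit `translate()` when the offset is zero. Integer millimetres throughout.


translate([266, 531, 0]) cylinder(h = 3155, r = 128);


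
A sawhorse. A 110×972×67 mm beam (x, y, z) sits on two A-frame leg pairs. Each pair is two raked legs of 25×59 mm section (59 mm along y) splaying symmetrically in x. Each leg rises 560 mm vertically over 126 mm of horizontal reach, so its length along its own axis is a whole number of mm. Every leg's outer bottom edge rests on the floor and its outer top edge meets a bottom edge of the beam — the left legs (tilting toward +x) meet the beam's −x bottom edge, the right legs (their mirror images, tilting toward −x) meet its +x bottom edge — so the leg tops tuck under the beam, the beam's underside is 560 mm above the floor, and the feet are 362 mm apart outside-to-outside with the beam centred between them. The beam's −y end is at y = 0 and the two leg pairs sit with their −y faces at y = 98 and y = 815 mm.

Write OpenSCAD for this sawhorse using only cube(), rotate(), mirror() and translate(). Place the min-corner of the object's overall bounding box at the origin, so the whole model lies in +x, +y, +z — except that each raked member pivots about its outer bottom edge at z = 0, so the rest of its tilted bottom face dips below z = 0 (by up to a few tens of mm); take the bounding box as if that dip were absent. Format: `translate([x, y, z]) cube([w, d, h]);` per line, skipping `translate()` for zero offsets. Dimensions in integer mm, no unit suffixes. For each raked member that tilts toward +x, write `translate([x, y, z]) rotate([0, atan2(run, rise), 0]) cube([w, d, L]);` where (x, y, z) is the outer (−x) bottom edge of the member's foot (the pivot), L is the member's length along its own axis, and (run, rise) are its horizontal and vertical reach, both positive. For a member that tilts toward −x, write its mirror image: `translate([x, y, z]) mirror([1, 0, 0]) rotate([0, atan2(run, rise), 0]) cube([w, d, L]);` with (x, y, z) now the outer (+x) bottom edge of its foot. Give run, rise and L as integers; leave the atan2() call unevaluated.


// leg length = √(126² + 560²) = 574
// right-leg outer foot x = 2·126 + 110 = 362
// beam min-corner = (126, 0, 560)
translate([126, 0, 560]) cube([110, 972, 67]);
translate([0, 98, 0]) rotate([0, atan2(126, 560), 0]) cube([25, 59, 574]);
translate([362, 98, 0]) mirror([1, 0, 0]) rotate([0, atan2(126, 560), 0]) cube([25, 59, 574]);
translate([0, 815, 0]) rotate([0, atan2(126, 560), 0]) cube([25, 59, 574]);
translate([362, 815, 0]) mirror([1, 0, 0]) rotate([0, atan2(126, 560), 0]) cube([25, 59, 574]);


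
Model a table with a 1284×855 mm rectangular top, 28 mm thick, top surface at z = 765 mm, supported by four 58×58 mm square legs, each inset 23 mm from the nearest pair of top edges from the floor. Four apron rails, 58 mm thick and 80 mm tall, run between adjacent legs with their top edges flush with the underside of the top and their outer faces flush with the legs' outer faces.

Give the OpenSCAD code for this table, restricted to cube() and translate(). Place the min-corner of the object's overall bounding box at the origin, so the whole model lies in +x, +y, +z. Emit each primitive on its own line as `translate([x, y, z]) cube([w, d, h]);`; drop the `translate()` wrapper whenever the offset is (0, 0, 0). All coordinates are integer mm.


translate([0, 0, 737]) cube([1284, 855, 28]);
translate([23, 23, 0]) cube([58, 58, 737]);
translate([1203, 23, 0]) cube([58, 58, 737]);
translate([23, 774, 0]) cube([58, 58, 737]);
translate([1203, 774, 0]) cube([58, 58, 737]);
translate([81, 23, 657]) cube([1122, 58, 80]);
translate([81, 774, 657]) cube([1122, 58, 80]);
translate([23, 81, 657]) cube([58, 693, 80]);
translate([1203, 81, 657]) cube([58, 693, 80]);


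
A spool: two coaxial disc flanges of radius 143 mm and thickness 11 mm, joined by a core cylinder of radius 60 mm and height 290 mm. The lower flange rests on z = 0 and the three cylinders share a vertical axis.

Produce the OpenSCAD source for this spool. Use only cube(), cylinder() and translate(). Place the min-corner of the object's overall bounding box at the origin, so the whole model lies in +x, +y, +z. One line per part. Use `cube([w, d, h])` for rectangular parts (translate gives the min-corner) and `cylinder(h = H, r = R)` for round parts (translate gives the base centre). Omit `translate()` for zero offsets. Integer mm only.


translate([143, 143, 0]) cylinder(h = 11, r = 143);
translate([143, 143, 11]) cylinder(h = 290, r = 60);
translate([143, 143, 301]) cylinder(h = 11, r = 143);


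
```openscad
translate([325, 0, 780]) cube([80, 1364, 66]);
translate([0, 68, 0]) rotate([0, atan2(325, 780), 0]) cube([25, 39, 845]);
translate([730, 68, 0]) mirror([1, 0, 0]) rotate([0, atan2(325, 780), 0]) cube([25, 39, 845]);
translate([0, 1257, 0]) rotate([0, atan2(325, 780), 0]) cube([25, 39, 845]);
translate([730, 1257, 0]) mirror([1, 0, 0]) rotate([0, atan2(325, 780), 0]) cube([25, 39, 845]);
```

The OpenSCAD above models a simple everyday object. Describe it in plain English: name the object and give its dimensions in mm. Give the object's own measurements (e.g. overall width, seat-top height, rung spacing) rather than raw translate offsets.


A sawhorse. A 80×1364×66 mm beam (x, y, z) sits on two A-frame leg pairs. Each pair is two raked legs of 25×39 mm section (39 mm along y) splaying symmetrically in x. Each leg rises 780 mm vertically over 325 mm of horizontal reach and is 845 mm long along its own axis. Every leg's outer bottom edge rests on the floor and its outer top edge meets a bottom edge of the beam — the left legs (tilting toward +x) meet the beam's −x bottom edge, the right legs (their mirror images, tilting toward −x) meet its +x bottom edge — so the leg tops tuck under the beam, the beam's underside is 780 mm above the floor, and the feet are 730 mm apart outside-to-outside with the beam centred between them. The two leg pairs are set in 68 mm from either end of the beam.


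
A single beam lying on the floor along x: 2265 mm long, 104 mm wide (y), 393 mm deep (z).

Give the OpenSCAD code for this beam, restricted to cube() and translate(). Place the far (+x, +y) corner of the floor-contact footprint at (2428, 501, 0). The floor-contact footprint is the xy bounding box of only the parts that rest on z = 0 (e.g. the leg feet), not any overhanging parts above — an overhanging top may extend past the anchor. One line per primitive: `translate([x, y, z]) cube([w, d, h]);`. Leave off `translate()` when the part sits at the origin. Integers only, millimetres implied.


translate([163, 397, 0]) cube([2265, 104, 393]);


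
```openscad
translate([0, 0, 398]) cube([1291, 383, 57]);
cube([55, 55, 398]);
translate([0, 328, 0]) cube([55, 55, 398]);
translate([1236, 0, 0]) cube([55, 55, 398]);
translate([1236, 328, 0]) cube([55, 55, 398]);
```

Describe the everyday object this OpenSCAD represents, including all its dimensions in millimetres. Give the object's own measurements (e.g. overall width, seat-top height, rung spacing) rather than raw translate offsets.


A long wooden bench with a 1291 mm (x) × 383 mm (y) seat, 57 mm thick, its top surface 455 mm above the floor. Four 55 mm square legs at the seat corners, flush with the edges, run from z = 0 to the seat underside.


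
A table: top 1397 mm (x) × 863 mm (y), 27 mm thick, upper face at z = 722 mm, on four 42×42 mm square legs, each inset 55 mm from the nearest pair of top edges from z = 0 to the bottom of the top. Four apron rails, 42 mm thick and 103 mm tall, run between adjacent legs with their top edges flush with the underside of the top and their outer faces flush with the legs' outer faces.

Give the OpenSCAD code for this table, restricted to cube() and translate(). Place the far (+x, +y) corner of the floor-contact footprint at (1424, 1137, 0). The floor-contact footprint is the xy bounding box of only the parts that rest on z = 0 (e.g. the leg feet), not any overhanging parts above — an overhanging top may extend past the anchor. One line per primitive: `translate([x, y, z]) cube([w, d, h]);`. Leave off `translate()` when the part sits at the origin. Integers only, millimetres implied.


translate([82, 329, 695]) cube([1397, 863, 27]);
translate([137, 384, 0]) cube([42, 42, 695]);
translate([1382, 384, 0]) cube([42, 42, 695]);
translate([137, 1095, 0]) cube([42, 42, 695]);
translate([1382, 1095, 0]) cube([42, 42, 695]);
translate([179, 384, 592]) cube([1203, 42, 103]);
translate([179, 1095, 592]) cube([1203, 42, 103]);
translate([137, 426, 592]) cube([42, 669, 103]);
translate([1382, 426, 592]) cube([42, 669, 103]);


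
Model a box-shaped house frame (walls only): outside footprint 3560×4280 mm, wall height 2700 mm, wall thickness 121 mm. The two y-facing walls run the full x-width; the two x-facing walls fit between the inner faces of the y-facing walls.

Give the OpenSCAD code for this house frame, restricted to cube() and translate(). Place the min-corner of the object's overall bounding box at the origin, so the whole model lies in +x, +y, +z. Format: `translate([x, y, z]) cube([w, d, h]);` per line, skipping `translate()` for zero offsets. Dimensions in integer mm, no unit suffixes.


cube([3560, 121, 2700]);
translate([0, 4159, 0]) cube([3560, 121, 2700]);
translate([0, 121, 0]) cube([121, 4038, 2700]);
translate([3439, 121, 0]) cube([121, 4038, 2700]);


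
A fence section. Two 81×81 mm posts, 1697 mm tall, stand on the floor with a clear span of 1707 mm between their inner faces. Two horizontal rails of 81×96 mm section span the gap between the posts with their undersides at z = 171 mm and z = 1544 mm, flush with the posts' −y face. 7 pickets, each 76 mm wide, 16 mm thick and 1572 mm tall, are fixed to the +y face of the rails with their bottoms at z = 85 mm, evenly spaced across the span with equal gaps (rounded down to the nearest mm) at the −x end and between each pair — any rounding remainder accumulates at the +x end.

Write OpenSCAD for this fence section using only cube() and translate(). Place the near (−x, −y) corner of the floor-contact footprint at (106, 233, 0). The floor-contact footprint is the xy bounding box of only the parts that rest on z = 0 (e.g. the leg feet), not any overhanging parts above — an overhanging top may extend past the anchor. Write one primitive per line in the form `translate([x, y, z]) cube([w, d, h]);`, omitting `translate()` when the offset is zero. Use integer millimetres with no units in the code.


translate([106, 233, 0]) cube([81, 81, 1697]);
translate([1894, 233, 0]) cube([81, 81, 1697]);
translate([187, 233, 171]) cube([1707, 81, 96]);
translate([187, 233, 1544]) cube([1707, 81, 96]);
translate([333, 314, 85]) cube([76, 16, 1572]);
translate([555, 314, 85]) cube([76, 16, 1572]);
translate([777, 314, 85]) cube([76, 16, 1572]);
translate([999, 314, 85]) cube([76, 16, 1572]);
translate([1221, 314, 85]) cube([76, 16, 1572]);
translate([1443, 314, 85]) cube([76, 16, 1572]);
translate([1665, 314, 85]) cube([76, 16, 1572]);


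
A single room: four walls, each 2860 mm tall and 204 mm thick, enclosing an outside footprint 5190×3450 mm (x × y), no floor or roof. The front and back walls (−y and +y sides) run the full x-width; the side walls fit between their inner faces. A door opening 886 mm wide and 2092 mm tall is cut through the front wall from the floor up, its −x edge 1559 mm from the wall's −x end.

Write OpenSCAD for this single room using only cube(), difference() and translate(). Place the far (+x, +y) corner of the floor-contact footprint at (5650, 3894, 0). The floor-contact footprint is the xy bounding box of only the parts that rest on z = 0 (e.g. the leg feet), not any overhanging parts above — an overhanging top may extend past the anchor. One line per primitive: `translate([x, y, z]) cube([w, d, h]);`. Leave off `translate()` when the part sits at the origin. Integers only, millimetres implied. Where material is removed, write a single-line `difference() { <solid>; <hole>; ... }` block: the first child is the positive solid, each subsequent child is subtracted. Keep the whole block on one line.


difference() { translate([460, 444, 0]) cube([5190, 204, 2860]); translate([2019, 444, 0]) cube([886, 204, 2092]); }
translate([460, 3690, 0]) cube([5190, 204, 2860]);
translate([460, 648, 0]) cube([204, 3042, 2860]);
translate([5446, 648, 0]) cube([204, 3042, 2860]);


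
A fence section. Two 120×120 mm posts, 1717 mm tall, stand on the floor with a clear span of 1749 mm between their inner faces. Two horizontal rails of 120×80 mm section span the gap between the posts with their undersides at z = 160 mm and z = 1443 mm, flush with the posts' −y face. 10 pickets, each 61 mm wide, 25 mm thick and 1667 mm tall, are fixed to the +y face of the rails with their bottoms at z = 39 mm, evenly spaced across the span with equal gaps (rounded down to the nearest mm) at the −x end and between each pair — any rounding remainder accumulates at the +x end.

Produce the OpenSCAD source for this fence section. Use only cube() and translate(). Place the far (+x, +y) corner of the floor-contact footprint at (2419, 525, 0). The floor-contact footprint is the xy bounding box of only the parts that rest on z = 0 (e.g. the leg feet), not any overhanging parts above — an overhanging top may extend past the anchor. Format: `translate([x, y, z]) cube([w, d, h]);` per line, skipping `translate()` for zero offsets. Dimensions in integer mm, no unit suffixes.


translate([430, 405, 0]) cube([120, 120, 1717]);
translate([2299, 405, 0]) cube([120, 120, 1717]);
translate([550, 405, 160]) cube([1749, 120, 80]);
translate([550, 405, 1443]) cube([1749, 120, 80]);
translate([653, 525, 39]) cube([61, 25, 1667]);
translate([817, 525, 39]) cube([61, 25, 1667]);
translate([981, 525, 39]) cube([61, 25, 1667]);
translate([1145, 525, 39]) cube([61, 25, 1667]);
translate([1309, 525, 39]) cube([61, 25, 1667]);
translate([1473, 525, 39]) cube([61, 25, 1667]);
translate([1637, 525, 39]) cube([61, 25, 1667]);
translate([1801, 525, 39]) cube([61, 25, 1667]);
translate([1965, 525, 39]) cube([61, 25, 1667]);
translate([2129, 525, 39]) cube([61, 25, 1667]);


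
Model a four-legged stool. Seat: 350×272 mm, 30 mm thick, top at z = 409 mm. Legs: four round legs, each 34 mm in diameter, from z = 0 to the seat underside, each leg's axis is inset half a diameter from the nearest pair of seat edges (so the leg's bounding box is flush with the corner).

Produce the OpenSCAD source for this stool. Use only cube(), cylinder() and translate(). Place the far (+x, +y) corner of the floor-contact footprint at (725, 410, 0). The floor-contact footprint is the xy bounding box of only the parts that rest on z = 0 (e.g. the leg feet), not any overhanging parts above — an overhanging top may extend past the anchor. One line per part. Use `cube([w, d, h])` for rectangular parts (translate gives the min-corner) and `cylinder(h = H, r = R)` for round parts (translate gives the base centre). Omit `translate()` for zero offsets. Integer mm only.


// leg_h = 409 - 30 = 379
translate([375, 138, 379]) cube([350, 272, 30]);
translate([392, 155, 0]) cylinder(h = 379, r = 17);
translate([708, 155, 0]) cylinder(h = 379, r = 17);
translate([392, 393, 0]) cylinder(h = 379, r = 17);
translate([708, 393, 0]) cylinder(h = 379, r = 17);


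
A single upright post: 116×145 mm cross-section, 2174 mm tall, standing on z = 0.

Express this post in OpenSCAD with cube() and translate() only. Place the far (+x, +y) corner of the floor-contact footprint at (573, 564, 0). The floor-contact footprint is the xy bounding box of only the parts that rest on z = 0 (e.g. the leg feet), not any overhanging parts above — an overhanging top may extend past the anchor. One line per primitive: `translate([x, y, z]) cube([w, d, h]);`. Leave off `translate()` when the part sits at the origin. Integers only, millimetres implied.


translate([457, 419, 0]) cube([116, 145, 2174]);


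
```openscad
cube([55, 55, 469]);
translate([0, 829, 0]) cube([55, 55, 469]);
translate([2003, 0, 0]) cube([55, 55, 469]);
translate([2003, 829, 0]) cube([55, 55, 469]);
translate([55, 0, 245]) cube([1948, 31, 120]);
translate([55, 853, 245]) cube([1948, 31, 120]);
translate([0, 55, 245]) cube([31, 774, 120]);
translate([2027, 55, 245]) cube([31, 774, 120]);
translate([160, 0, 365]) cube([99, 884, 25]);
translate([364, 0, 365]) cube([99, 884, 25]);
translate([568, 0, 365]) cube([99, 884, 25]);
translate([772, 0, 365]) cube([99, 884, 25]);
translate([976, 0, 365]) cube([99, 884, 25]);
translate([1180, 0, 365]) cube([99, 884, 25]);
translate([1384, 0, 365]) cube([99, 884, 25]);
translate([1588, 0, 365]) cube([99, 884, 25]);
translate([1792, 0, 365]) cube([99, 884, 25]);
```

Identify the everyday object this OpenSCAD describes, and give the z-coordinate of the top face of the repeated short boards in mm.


A bed frame. The slat-top height is 390 mm.

Four posts, four rails, and a row of slats — a bed frame. Slats sit on the rails at z = 245 + 120 = 365; with slat thickness 25, the top is 390 mm.


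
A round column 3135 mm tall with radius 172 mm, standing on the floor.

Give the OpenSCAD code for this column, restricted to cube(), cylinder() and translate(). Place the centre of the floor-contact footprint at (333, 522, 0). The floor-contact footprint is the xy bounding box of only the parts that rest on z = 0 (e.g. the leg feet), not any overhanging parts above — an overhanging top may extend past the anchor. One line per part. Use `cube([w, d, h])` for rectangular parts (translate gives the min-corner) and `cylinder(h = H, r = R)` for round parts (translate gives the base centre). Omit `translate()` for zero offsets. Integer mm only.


translate([333, 522, 0]) cylinder(h = 3135, r = 172);


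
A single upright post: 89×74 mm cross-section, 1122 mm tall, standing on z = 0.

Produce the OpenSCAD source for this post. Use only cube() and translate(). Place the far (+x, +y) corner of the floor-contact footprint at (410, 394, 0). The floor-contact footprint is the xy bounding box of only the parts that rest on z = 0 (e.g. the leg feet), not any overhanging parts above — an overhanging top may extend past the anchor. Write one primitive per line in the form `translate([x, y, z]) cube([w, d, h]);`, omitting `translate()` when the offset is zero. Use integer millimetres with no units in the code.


translate([321, 320, 0]) cube([89, 74, 1122]);


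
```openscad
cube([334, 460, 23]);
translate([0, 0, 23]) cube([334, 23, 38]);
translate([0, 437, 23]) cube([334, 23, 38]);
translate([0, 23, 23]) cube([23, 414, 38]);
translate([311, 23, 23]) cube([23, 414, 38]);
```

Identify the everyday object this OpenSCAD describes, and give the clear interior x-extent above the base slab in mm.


An open box. The internal width is 288 mm.

A 334×460 base slab with four walls standing on it — an open box. The base is 334 mm wide and the walls are 23 mm thick, so the internal width is 334 − 2 × 23 = 288 mm.


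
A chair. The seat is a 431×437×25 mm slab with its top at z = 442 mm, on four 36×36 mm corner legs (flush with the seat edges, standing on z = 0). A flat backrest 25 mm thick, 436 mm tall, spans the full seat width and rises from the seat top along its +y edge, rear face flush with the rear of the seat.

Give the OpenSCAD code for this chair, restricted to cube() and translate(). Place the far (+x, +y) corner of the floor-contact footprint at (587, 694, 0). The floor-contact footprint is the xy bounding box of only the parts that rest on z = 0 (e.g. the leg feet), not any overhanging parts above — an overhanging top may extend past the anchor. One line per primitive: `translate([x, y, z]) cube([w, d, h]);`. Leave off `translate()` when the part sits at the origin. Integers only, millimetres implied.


translate([156, 257, 417]) cube([431, 437, 25]);
translate([156, 257, 0]) cube([36, 36, 417]);
translate([551, 257, 0]) cube([36, 36, 417]);
translate([156, 658, 0]) cube([36, 36, 417]);
translate([551, 658, 0]) cube([36, 36, 417]);
translate([156, 669, 442]) cube([431, 25, 436]);


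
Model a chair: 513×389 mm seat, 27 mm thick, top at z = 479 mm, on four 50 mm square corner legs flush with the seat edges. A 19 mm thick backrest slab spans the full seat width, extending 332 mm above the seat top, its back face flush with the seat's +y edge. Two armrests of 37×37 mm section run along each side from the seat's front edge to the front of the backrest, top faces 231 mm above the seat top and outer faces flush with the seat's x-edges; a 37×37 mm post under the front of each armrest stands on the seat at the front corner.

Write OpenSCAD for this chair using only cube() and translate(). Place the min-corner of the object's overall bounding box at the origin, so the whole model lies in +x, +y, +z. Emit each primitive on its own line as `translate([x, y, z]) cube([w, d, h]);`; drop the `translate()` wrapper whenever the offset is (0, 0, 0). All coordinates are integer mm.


// leg_h = 479 - 27 = 452
// arm post h = 231 - 37 = 194
translate([0, 0, 452]) cube([513, 389, 27]);
cube([50, 50, 452]);
translate([463, 0, 0]) cube([50, 50, 452]);
translate([0, 339, 0]) cube([50, 50, 452]);
translate([463, 339, 0]) cube([50, 50, 452]);
translate([0, 370, 479]) cube([513, 19, 332]);
translate([0, 0, 673]) cube([37, 370, 37]);
translate([476, 0, 673]) cube([37, 370, 37]);
translate([0, 0, 479]) cube([37, 37, 194]);
translate([476, 0, 479]) cube([37, 37, 194]);


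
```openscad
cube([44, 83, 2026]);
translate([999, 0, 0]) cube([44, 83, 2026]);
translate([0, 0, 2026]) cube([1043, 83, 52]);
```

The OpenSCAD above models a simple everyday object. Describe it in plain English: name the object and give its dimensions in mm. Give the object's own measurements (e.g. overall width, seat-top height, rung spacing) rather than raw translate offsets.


A door frame. The clear opening is 955 mm wide and 2026 mm high. Two 44 mm wide jambs, 83 mm deep, stand either side of the opening from the floor to the top of the opening. A 52 mm thick head sits across the top of both jambs, spanning the full outside width of the frame.


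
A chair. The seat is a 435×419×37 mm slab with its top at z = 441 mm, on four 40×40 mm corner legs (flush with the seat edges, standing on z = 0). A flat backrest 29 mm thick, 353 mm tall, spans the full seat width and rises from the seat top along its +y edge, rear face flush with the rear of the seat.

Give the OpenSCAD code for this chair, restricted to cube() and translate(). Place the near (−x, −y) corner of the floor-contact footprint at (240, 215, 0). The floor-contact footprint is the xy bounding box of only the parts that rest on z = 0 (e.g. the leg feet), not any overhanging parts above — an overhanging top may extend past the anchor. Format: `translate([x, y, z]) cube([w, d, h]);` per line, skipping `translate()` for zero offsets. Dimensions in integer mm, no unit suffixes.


translate([240, 215, 404]) cube([435, 419, 37]);
translate([240, 215, 0]) cube([40, 40, 404]);
translate([635, 215, 0]) cube([40, 40, 404]);
translate([240, 594, 0]) cube([40, 40, 404]);
translate([635, 594, 0]) cube([40, 40, 404]);
translate([240, 605, 441]) cube([435, 29, 353]);


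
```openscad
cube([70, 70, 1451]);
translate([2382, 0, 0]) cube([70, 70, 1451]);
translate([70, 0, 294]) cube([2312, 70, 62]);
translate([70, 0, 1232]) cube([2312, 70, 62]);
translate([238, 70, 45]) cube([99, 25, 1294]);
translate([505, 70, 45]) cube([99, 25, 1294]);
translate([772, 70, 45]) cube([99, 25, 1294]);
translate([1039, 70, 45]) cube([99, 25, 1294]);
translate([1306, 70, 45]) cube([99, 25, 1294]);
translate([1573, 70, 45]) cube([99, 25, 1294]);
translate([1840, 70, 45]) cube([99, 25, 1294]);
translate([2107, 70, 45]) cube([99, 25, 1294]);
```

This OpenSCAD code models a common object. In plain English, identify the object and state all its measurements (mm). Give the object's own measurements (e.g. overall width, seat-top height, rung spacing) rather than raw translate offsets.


A fence section. Two 70×70 mm posts, 1451 mm tall, stand on the floor with a clear span of 2312 mm between their inner faces. Two horizontal rails of 70×62 mm section span the gap between the posts with their undersides at z = 294 mm and z = 1232 mm, flush with the posts' −y face. 8 pickets, each 99 mm wide, 25 mm thick and 1294 mm tall, are fixed to the +y face of the rails with their bottoms at z = 45 mm, spaced across the span with a 168 mm gap after the −x post and between neighbouring pickets, with 176 mm left before the +x post.


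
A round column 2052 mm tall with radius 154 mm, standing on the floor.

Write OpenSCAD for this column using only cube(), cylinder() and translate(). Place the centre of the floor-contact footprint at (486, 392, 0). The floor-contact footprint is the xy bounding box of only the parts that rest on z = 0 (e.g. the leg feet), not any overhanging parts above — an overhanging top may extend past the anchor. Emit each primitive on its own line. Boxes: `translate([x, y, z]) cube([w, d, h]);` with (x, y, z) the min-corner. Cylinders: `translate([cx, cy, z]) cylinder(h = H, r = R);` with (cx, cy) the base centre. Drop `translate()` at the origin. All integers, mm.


translate([486, 392, 0]) cylinder(h = 2052, r = 154);


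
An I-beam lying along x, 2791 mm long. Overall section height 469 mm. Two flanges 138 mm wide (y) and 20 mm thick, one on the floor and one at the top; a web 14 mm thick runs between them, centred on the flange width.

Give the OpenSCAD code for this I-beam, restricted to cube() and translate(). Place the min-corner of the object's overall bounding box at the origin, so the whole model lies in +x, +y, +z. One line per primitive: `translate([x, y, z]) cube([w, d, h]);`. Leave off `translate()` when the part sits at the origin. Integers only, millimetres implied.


cube([2791, 138, 20]);
translate([0, 62, 20]) cube([2791, 14, 429]);
translate([0, 0, 449]) cube([2791, 138, 20]);


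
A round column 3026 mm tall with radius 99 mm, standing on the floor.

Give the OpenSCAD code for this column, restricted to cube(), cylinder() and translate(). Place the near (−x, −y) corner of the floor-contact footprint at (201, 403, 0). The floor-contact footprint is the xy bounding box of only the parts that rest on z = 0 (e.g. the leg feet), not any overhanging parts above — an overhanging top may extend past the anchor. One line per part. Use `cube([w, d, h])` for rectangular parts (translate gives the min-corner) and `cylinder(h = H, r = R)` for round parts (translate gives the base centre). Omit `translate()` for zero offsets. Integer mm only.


translate([300, 502, 0]) cylinder(h = 3026, r = 99);


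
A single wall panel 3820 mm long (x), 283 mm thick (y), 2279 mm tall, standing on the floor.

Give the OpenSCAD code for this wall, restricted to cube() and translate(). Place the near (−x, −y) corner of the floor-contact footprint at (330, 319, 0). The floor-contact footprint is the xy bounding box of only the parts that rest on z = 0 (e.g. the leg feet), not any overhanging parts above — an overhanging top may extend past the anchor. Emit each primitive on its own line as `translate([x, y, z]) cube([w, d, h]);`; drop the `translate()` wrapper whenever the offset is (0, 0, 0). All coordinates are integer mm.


translate([330, 319, 0]) cube([3820, 283, 2279]);
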